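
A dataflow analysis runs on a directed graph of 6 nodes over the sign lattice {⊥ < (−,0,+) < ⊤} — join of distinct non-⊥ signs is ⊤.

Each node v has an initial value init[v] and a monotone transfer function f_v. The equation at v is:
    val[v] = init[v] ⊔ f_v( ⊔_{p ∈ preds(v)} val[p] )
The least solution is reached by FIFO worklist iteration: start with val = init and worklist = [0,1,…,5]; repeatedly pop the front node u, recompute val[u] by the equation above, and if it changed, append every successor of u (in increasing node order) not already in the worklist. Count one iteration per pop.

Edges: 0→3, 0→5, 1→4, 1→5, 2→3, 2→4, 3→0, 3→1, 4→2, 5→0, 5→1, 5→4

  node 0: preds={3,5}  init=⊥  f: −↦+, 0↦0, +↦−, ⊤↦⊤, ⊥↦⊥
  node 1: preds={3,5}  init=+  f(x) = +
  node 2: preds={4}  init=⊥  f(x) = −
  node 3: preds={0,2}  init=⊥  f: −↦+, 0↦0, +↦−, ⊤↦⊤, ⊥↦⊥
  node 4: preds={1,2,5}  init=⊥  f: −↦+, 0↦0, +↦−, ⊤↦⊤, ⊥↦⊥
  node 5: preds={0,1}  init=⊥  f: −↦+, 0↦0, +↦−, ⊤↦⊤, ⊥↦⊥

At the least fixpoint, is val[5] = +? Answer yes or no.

no

Iteration log — 15 steps:
  step 1. node 0  ⊔preds=⊥  new=⊥  stable
  step 2. node 1  ⊔preds=⊥  new=+  stable
  step 3. node 2  ⊔preds=⊥  new=−  old=⊥  +wl: 
  step 4. node 3  ⊔preds=−  new=+  old=⊥  +wl: 0,1
  step 5. node 4  ⊔preds=⊤  new=⊤  old=⊥  +wl: 2
  step 6. node 5  ⊔preds=+  new=−  old=⊥  +wl: 4
  step 7. node 0  ⊔preds=⊤  new=⊤  old=⊥  +wl: 3,5
  step 8. node 1  ⊔preds=⊤  new=+  stable
  step 9. node 2  ⊔preds=⊤  new=−  stable
  step 10. node 4  ⊔preds=⊤  new=⊤  stable
  step 11. node 3  ⊔preds=⊤  new=⊤  old=+  +wl: 0,1
  step 12. node 5  ⊔preds=⊤  new=⊤  old=−  +wl: 4
  step 13. node 0  ⊔preds=⊤  new=⊤  stable
  step 14. node 1  ⊔preds=⊤  new=+  stable
  step 15. node 4  ⊔preds=⊤  new=⊤  stable

Least fixpoint reached:
  node 0: ⊤
  node 1: +
  node 2: −
  node 3: ⊤
  node 4: ⊤
  node 5: ⊤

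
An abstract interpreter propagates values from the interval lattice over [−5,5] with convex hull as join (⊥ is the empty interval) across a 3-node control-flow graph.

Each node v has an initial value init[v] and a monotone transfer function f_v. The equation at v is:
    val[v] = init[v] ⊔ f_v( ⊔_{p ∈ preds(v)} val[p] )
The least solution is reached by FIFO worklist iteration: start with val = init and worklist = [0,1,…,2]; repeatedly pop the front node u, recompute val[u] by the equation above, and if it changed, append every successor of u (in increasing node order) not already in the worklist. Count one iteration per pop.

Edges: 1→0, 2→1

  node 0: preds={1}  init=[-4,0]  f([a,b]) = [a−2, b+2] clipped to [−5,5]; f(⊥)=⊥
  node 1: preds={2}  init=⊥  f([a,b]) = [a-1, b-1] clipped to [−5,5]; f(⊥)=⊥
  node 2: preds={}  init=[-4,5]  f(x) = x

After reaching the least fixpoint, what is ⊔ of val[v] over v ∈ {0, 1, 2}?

[-5,5]

Worklist (4 pops):
  #1 pop 0: in=⊥ → [-4,0] (no change)
  #2 pop 1: in=[-4,5] → [-5,4] (was ⊥); enqueue [0]
  #3 pop 2: in=⊥ → [-4,5] (no change)
  #4 pop 0: in=[-5,4] → [-5,5] (was [-4,0]); enqueue []

Fixpoint:
  val[0] = [-5,5]
  val[1] = [-5,4]
  val[2] = [-4,5]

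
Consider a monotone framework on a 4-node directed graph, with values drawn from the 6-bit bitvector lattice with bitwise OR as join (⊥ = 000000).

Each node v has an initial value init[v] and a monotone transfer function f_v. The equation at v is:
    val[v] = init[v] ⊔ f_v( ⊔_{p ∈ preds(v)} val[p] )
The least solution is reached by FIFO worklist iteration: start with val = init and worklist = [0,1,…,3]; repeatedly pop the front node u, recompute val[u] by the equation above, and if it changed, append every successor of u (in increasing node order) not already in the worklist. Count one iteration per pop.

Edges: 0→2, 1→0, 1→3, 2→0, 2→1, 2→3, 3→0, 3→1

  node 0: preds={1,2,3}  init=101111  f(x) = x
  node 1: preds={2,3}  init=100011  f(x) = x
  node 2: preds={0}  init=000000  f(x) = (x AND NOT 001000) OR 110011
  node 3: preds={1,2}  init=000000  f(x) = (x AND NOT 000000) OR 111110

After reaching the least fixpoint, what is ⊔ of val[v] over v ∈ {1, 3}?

Iteration log — 9 steps:
  step 1. node 0  ⊔preds=100011  new=101111  stable
  step 2. node 1  ⊔preds=000000  new=100011  stable
  step 3. node 2  ⊔preds=101111  new=110111  old=000000  +wl: 0,1
  step 4. node 3  ⊔preds=110111  new=111111  old=000000  +wl: 
  step 5. node 0  ⊔preds=111111  new=111111  old=101111  +wl: 2
  step 6. node 1  ⊔preds=111111  new=111111  old=100011  +wl: 0,3
  step 7. node 2  ⊔preds=111111  new=110111  stable
  step 8. node 0  ⊔preds=111111  new=111111  stable
  step 9. node 3  ⊔preds=111111  new=111111  stable

Least fixpoint reached:
  node 0: 111111
  node 1: 111111
  node 2: 110111
  node 3: 111111

111111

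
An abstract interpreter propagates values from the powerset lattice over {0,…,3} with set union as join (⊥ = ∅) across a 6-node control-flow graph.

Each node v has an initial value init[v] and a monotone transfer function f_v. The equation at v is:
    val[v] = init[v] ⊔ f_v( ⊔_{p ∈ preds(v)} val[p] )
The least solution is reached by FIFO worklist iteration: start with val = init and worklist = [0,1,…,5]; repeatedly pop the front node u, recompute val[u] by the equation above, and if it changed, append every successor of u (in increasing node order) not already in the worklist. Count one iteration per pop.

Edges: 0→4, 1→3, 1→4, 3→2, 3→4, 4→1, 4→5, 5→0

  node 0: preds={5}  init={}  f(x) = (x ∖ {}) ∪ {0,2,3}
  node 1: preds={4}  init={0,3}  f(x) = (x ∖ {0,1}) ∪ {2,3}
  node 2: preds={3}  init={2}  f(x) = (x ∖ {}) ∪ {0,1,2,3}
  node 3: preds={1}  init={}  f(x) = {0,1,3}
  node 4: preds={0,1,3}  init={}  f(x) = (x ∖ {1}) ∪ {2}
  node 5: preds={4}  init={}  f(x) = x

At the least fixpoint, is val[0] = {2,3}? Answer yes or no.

Iteration log — 9 steps:
  step 1. node 0  ⊔preds={}  new={0,2,3}  old={}  +wl: 
  step 2. node 1  ⊔preds={}  new={0,2,3}  old={0,3}  +wl: 
  step 3. node 2  ⊔preds={}  new={0,1,2,3}  old={2}  +wl: 
  step 4. node 3  ⊔preds={0,2,3}  new={0,1,3}  old={}  +wl: 2
  step 5. node 4  ⊔preds={0,1,2,3}  new={0,2,3}  old={}  +wl: 1
  step 6. node 5  ⊔preds={0,2,3}  new={0,2,3}  old={}  +wl: 0
  step 7. node 2  ⊔preds={0,1,3}  new={0,1,2,3}  stable
  step 8. node 1  ⊔preds={0,2,3}  new={0,2,3}  stable
  step 9. node 0  ⊔preds={0,2,3}  new={0,2,3}  stable

Least fixpoint reached:
  node 0: {0,2,3}
  node 1: {0,2,3}
  node 2: {0,1,2,3}
  node 3: {0,1,3}
  node 4: {0,2,3}
  node 5: {0,2,3}

no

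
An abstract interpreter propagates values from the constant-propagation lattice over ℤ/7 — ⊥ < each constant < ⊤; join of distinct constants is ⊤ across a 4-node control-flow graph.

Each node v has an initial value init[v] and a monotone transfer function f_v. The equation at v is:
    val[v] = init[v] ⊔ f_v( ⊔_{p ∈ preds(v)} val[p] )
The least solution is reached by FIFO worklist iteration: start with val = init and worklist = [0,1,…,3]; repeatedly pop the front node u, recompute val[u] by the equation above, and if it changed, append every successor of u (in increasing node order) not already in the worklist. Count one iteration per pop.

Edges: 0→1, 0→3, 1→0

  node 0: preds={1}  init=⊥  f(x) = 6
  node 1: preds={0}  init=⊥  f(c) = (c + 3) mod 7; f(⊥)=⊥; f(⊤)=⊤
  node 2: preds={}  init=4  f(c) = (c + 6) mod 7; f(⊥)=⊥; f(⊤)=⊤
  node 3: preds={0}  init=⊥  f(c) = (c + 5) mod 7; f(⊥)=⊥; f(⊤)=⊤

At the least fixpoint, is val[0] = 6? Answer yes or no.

yes

Worklist (5 pops):
  #1 pop 0: in=⊥ → 6 (was ⊥); enqueue []
  #2 pop 1: in=6 → 2 (was ⊥); enqueue [0]
  #3 pop 2: in=⊥ → 4 (no change)
  #4 pop 3: in=6 → 4 (was ⊥); enqueue []
  #5 pop 0: in=2 → 6 (no change)

Fixpoint:
  val[0] = 6
  val[1] = 2
  val[2] = 4
  val[3] = 4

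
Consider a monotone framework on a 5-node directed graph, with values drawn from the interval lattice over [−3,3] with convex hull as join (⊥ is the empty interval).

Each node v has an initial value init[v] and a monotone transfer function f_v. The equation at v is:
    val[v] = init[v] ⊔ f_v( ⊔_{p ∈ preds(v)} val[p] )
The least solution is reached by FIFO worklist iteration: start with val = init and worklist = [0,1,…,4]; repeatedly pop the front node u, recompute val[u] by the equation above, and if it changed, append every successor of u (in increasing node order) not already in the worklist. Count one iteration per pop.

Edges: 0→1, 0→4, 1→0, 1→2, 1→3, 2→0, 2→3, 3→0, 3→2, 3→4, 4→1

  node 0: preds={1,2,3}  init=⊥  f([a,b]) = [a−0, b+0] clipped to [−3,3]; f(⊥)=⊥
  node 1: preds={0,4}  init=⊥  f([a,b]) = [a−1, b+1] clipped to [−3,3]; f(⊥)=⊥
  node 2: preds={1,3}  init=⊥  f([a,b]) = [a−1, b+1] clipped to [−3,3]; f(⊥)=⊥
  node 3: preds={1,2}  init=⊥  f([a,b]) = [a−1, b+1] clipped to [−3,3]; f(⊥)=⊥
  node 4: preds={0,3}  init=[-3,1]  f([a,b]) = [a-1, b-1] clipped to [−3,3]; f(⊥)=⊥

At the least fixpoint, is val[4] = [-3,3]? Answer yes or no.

Iteration log — 12 steps:
  step 1. node 0  ⊔preds=⊥  new=⊥  stable
  step 2. node 1  ⊔preds=[-3,1]  new=[-3,2]  old=⊥  +wl: 0
  step 3. node 2  ⊔preds=[-3,2]  new=[-3,3]  old=⊥  +wl: 
  step 4. node 3  ⊔preds=[-3,3]  new=[-3,3]  old=⊥  +wl: 2
  step 5. node 4  ⊔preds=[-3,3]  new=[-3,2]  old=[-3,1]  +wl: 1
  step 6. node 0  ⊔preds=[-3,3]  new=[-3,3]  old=⊥  +wl: 4
  step 7. node 2  ⊔preds=[-3,3]  new=[-3,3]  stable
  step 8. node 1  ⊔preds=[-3,3]  new=[-3,3]  old=[-3,2]  +wl: 0,2,3
  step 9. node 4  ⊔preds=[-3,3]  new=[-3,2]  stable
  step 10. node 0  ⊔preds=[-3,3]  new=[-3,3]  stable
  step 11. node 2  ⊔preds=[-3,3]  new=[-3,3]  stable
  step 12. node 3  ⊔preds=[-3,3]  new=[-3,3]  stable

Least fixpoint reached:
  node 0: [-3,3]
  node 1: [-3,3]
  node 2: [-3,3]
  node 3: [-3,3]
  node 4: [-3,2]

no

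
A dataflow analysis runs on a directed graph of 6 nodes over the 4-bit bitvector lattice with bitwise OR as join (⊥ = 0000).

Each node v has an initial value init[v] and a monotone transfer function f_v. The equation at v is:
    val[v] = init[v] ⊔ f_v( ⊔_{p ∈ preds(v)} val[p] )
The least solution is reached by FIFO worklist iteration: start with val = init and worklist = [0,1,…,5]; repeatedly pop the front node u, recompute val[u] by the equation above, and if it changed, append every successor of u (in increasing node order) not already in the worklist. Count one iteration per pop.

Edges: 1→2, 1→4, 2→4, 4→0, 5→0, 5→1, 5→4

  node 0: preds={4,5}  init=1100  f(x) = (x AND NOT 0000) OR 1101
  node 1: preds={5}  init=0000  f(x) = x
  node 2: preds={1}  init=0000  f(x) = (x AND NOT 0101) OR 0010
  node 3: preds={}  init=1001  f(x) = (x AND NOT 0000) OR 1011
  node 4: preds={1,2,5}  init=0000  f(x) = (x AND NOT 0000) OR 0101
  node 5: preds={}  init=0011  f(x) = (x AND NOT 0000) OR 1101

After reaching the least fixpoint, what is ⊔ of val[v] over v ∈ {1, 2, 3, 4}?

1111

Trace (12 dequeues):
  [1] u=0 | in 0011 | out 1111 | prev 1100 | push {}
  [2] u=1 | in 0011 | out 0011 | prev 0000 | push {}
  [3] u=2 | in 0011 | out 0010 | prev 0000 | push {}
  [4] u=3 | in 0000 | out 1011 | prev 1001 | push {}
  [5] u=4 | in 0011 | out 0111 | prev 0000 | push {0}
  [6] u=5 | in 0000 | out 1111 | prev 0011 | push {1,4}
  [7] u=0 | in 1111 | out 1111 | ==
  [8] u=1 | in 1111 | out 1111 | prev 0011 | push {2}
  [9] u=4 | in 1111 | out 1111 | prev 0111 | push {0}
  [10] u=2 | in 1111 | out 1010 | prev 0010 | push {4}
  [11] u=0 | in 1111 | out 1111 | ==
  [12] u=4 | in 1111 | out 1111 | ==

Converged values:
  [0] 1111
  [1] 1111
  [2] 1010
  [3] 1011
  [4] 1111
  [5] 1111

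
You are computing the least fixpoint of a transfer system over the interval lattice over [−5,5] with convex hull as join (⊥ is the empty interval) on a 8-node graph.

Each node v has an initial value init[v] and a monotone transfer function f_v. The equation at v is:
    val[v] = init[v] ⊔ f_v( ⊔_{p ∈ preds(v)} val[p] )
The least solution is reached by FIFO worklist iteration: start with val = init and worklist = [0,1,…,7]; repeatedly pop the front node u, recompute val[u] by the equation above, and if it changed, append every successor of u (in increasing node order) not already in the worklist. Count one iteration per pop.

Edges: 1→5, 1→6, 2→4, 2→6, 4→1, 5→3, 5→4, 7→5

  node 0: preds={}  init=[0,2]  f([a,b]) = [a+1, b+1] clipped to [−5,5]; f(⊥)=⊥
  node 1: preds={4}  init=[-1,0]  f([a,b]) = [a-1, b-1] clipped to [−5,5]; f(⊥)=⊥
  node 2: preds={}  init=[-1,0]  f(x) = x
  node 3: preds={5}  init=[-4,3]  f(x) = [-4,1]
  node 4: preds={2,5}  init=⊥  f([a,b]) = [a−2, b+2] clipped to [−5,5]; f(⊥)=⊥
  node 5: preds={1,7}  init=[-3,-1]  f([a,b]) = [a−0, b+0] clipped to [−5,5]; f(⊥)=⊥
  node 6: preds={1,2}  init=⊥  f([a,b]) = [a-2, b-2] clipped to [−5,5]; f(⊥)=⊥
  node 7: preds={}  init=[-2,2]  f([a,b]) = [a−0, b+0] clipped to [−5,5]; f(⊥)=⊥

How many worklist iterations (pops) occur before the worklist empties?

Trace (25 dequeues):
  [1] u=0 | in ⊥ | out [0,2] | ==
  [2] u=1 | in ⊥ | out [-1,0] | ==
  [3] u=2 | in ⊥ | out [-1,0] | ==
  [4] u=3 | in [-3,-1] | out [-4,3] | ==
  [5] u=4 | in [-3,0] | out [-5,2] | prev ⊥ | push {1}
  [6] u=5 | in [-2,2] | out [-3,2] | prev [-3,-1] | push {3,4}
  [7] u=6 | in [-1,0] | out [-3,-2] | prev ⊥ | push {}
  [8] u=7 | in ⊥ | out [-2,2] | ==
  [9] u=1 | in [-5,2] | out [-5,1] | prev [-1,0] | push {5,6}
  [10] u=3 | in [-3,2] | out [-4,3] | ==
  [11] u=4 | in [-3,2] | out [-5,4] | prev [-5,2] | push {1}
  [12] u=5 | in [-5,2] | out [-5,2] | prev [-3,2] | push {3,4}
  [13] u=6 | in [-5,1] | out [-5,-1] | prev [-3,-2] | push {}
  [14] u=1 | in [-5,4] | out [-5,3] | prev [-5,1] | push {5,6}
  [15] u=3 | in [-5,2] | out [-4,3] | ==
  [16] u=4 | in [-5,2] | out [-5,4] | ==
  [17] u=5 | in [-5,3] | out [-5,3] | prev [-5,2] | push {3,4}
  [18] u=6 | in [-5,3] | out [-5,1] | prev [-5,-1] | push {}
  [19] u=3 | in [-5,3] | out [-4,3] | ==
  [20] u=4 | in [-5,3] | out [-5,5] | prev [-5,4] | push {1}
  [21] u=1 | in [-5,5] | out [-5,4] | prev [-5,3] | push {5,6}
  [22] u=5 | in [-5,4] | out [-5,4] | prev [-5,3] | push {3,4}
  [23] u=6 | in [-5,4] | out [-5,2] | prev [-5,1] | push {}
  [24] u=3 | in [-5,4] | out [-4,3] | ==
  [25] u=4 | in [-5,4] | out [-5,5] | ==

Converged values:
  [0] [0,2]
  [1] [-5,4]
  [2] [-1,0]
  [3] [-4,3]
  [4] [-5,5]
  [5] [-5,4]
  [6] [-5,2]
  [7] [-2,2]

25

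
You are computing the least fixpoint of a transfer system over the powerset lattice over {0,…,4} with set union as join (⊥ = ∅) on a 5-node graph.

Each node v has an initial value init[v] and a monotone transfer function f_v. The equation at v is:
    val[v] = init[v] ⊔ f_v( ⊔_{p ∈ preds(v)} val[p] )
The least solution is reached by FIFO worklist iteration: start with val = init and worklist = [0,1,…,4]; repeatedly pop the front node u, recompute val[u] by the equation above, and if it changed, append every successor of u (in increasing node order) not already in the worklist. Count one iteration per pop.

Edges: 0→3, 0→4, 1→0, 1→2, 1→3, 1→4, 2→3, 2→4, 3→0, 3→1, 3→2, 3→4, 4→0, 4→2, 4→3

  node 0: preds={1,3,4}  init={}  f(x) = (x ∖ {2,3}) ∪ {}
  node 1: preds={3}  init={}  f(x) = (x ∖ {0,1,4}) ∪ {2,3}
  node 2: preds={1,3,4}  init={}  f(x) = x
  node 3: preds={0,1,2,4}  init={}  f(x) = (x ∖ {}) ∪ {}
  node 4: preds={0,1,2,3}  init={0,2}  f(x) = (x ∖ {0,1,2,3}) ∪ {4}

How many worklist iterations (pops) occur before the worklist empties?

Trace (13 dequeues):
  [1] u=0 | in {0,2} | out {0} | prev {} | push {}
  [2] u=1 | in {} | out {2,3} | prev {} | push {0}
  [3] u=2 | in {0,2,3} | out {0,2,3} | prev {} | push {}
  [4] u=3 | in {0,2,3} | out {0,2,3} | prev {} | push {1,2}
  [5] u=4 | in {0,2,3} | out {0,2,4} | prev {0,2} | push {3}
  [6] u=0 | in {0,2,3,4} | out {0,4} | prev {0} | push {4}
  [7] u=1 | in {0,2,3} | out {2,3} | ==
  [8] u=2 | in {0,2,3,4} | out {0,2,3,4} | prev {0,2,3} | push {}
  [9] u=3 | in {0,2,3,4} | out {0,2,3,4} | prev {0,2,3} | push {0,1,2}
  [10] u=4 | in {0,2,3,4} | out {0,2,4} | ==
  [11] u=0 | in {0,2,3,4} | out {0,4} | ==
  [12] u=1 | in {0,2,3,4} | out {2,3} | ==
  [13] u=2 | in {0,2,3,4} | out {0,2,3,4} | ==

Converged values:
  [0] {0,4}
  [1] {2,3}
  [2] {0,2,3,4}
  [3] {0,2,3,4}
  [4] {0,2,4}

13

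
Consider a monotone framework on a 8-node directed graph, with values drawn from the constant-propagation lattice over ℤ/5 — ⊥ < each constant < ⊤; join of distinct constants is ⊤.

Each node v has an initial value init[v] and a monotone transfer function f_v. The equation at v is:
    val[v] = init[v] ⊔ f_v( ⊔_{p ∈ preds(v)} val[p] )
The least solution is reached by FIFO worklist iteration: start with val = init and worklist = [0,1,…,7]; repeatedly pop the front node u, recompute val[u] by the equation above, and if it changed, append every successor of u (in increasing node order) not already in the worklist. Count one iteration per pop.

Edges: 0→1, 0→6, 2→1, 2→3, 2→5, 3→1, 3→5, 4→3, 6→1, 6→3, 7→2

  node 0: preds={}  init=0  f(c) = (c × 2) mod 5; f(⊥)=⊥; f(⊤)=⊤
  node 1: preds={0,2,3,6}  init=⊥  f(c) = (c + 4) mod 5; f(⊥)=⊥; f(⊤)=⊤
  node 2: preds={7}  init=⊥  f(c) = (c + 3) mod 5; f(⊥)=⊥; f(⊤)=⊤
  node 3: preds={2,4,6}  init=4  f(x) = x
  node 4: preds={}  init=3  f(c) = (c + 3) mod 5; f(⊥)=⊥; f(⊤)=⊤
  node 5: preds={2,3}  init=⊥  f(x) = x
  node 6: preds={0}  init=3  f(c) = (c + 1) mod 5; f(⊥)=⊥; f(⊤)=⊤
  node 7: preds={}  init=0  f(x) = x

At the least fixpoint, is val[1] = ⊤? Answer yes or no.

yes

Worklist (10 pops):
  #1 pop 0: in=⊥ → 0 (no change)
  #2 pop 1: in=⊤ → ⊤ (was ⊥); enqueue []
  #3 pop 2: in=0 → 3 (was ⊥); enqueue [1]
  #4 pop 3: in=3 → ⊤ (was 4); enqueue []
  #5 pop 4: in=⊥ → 3 (no change)
  #6 pop 5: in=⊤ → ⊤ (was ⊥); enqueue []
  #7 pop 6: in=0 → ⊤ (was 3); enqueue [3]
  #8 pop 7: in=⊥ → 0 (no change)
  #9 pop 1: in=⊤ → ⊤ (no change)
  #10 pop 3: in=⊤ → ⊤ (no change)

Fixpoint:
  val[0] = 0
  val[1] = ⊤
  val[2] = 3
  val[3] = ⊤
  val[4] = 3
  val[5] = ⊤
  val[6] = ⊤
  val[7] = 0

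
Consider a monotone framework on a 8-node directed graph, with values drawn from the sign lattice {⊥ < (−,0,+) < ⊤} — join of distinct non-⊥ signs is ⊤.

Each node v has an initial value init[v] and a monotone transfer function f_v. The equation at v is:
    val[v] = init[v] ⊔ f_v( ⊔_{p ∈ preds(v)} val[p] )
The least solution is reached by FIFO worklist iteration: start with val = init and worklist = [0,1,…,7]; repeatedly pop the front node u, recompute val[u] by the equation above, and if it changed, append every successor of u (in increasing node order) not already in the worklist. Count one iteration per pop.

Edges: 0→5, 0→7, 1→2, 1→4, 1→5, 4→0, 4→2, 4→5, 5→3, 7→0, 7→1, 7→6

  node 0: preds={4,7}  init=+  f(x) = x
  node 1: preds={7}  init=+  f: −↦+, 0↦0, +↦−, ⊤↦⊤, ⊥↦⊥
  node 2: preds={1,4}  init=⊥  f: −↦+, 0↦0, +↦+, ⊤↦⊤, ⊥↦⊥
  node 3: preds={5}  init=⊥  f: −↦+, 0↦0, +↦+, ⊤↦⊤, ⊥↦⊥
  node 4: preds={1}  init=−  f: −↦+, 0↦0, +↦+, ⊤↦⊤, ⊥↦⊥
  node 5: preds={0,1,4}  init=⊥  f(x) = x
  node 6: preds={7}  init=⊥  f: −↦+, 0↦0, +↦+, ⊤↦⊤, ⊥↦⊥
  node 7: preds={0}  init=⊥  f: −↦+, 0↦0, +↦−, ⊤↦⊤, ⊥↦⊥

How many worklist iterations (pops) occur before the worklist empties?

Trace (16 dequeues):
  [1] u=0 | in − | out ⊤ | prev + | push {}
  [2] u=1 | in ⊥ | out + | ==
  [3] u=2 | in ⊤ | out ⊤ | prev ⊥ | push {}
  [4] u=3 | in ⊥ | out ⊥ | ==
  [5] u=4 | in + | out ⊤ | prev − | push {0,2}
  [6] u=5 | in ⊤ | out ⊤ | prev ⊥ | push {3}
  [7] u=6 | in ⊥ | out ⊥ | ==
  [8] u=7 | in ⊤ | out ⊤ | prev ⊥ | push {1,6}
  [9] u=0 | in ⊤ | out ⊤ | ==
  [10] u=2 | in ⊤ | out ⊤ | ==
  [11] u=3 | in ⊤ | out ⊤ | prev ⊥ | push {}
  [12] u=1 | in ⊤ | out ⊤ | prev + | push {2,4,5}
  [13] u=6 | in ⊤ | out ⊤ | prev ⊥ | push {}
  [14] u=2 | in ⊤ | out ⊤ | ==
  [15] u=4 | in ⊤ | out ⊤ | ==
  [16] u=5 | in ⊤ | out ⊤ | ==

Converged values:
  [0] ⊤
  [1] ⊤
  [2] ⊤
  [3] ⊤
  [4] ⊤
  [5] ⊤
  [6] ⊤
  [7] ⊤

16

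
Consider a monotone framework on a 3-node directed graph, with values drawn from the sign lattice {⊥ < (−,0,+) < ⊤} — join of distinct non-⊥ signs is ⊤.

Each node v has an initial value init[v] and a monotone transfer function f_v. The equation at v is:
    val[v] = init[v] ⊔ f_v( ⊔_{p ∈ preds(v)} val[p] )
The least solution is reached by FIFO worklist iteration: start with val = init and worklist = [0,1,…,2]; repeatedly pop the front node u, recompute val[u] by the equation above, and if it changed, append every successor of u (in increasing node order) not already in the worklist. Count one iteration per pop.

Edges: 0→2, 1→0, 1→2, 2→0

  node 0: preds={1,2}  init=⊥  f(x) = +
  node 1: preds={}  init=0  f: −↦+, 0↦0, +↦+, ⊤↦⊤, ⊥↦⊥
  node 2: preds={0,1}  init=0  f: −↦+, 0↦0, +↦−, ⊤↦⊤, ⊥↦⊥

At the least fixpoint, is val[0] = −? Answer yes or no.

Worklist (4 pops):
  #1 pop 0: in=0 → + (was ⊥); enqueue []
  #2 pop 1: in=⊥ → 0 (no change)
  #3 pop 2: in=⊤ → ⊤ (was 0); enqueue [0]
  #4 pop 0: in=⊤ → + (no change)

Fixpoint:
  val[0] = +
  val[1] = 0
  val[2] = ⊤

no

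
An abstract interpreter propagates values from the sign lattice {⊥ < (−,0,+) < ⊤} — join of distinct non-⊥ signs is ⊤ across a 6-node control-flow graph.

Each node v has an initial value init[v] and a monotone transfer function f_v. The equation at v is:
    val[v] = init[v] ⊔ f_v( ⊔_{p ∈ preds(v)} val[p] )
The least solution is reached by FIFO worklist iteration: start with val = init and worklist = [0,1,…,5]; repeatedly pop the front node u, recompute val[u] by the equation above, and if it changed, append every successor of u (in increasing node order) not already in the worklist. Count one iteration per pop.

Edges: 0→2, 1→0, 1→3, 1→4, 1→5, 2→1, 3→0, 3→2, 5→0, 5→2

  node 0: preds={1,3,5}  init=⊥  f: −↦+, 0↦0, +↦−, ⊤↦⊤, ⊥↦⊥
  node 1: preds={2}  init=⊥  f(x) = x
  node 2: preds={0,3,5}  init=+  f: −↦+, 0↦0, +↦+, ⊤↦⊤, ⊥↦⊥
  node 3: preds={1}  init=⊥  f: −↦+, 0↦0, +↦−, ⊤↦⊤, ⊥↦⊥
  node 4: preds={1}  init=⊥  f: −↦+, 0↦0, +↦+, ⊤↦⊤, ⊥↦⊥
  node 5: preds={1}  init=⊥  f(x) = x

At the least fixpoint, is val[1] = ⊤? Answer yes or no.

Iteration log — 15 steps:
  step 1. node 0  ⊔preds=⊥  new=⊥  stable
  step 2. node 1  ⊔preds=+  new=+  old=⊥  +wl: 0
  step 3. node 2  ⊔preds=⊥  new=+  stable
  step 4. node 3  ⊔preds=+  new=−  old=⊥  +wl: 2
  step 5. node 4  ⊔preds=+  new=+  old=⊥  +wl: 
  step 6. node 5  ⊔preds=+  new=+  old=⊥  +wl: 
  step 7. node 0  ⊔preds=⊤  new=⊤  old=⊥  +wl: 
  step 8. node 2  ⊔preds=⊤  new=⊤  old=+  +wl: 1
  step 9. node 1  ⊔preds=⊤  new=⊤  old=+  +wl: 0,3,4,5
  step 10. node 0  ⊔preds=⊤  new=⊤  stable
  step 11. node 3  ⊔preds=⊤  new=⊤  old=−  +wl: 0,2
  step 12. node 4  ⊔preds=⊤  new=⊤  old=+  +wl: 
  step 13. node 5  ⊔preds=⊤  new=⊤  old=+  +wl: 
  step 14. node 0  ⊔preds=⊤  new=⊤  stable
  step 15. node 2  ⊔preds=⊤  new=⊤  stable

Least fixpoint reached:
  node 0: ⊤
  node 1: ⊤
  node 2: ⊤
  node 3: ⊤
  node 4: ⊤
  node 5: ⊤

yes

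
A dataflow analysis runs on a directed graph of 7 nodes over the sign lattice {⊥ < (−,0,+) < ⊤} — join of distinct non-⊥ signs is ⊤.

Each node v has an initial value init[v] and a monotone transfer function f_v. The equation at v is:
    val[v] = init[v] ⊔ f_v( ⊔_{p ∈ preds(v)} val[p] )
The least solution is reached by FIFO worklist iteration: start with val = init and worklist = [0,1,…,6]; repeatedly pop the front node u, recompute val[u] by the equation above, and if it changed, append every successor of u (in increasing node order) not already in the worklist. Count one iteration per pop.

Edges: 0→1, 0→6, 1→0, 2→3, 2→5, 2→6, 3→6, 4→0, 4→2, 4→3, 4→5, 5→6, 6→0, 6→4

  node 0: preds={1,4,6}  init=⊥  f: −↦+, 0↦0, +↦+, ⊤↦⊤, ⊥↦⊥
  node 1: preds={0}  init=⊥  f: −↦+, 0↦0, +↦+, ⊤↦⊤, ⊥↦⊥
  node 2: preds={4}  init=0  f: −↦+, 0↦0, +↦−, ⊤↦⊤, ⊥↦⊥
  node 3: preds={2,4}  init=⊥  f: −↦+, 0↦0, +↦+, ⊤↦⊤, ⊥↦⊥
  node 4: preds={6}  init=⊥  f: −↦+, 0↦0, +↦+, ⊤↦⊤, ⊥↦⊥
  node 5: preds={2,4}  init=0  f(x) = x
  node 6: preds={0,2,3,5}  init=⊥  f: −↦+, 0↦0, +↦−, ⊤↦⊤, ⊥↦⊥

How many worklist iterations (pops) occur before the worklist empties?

Worklist (15 pops):
  #1 pop 0: in=⊥ → ⊥ (no change)
  #2 pop 1: in=⊥ → ⊥ (no change)
  #3 pop 2: in=⊥ → 0 (no change)
  #4 pop 3: in=0 → 0 (was ⊥); enqueue []
  #5 pop 4: in=⊥ → ⊥ (no change)
  #6 pop 5: in=0 → 0 (no change)
  #7 pop 6: in=0 → 0 (was ⊥); enqueue [0,4]
  #8 pop 0: in=0 → 0 (was ⊥); enqueue [1,6]
  #9 pop 4: in=0 → 0 (was ⊥); enqueue [0,2,3,5]
  #10 pop 1: in=0 → 0 (was ⊥); enqueue []
  #11 pop 6: in=0 → 0 (no change)
  #12 pop 0: in=0 → 0 (no change)
  #13 pop 2: in=0 → 0 (no change)
  #14 pop 3: in=0 → 0 (no change)
  #15 pop 5: in=0 → 0 (no change)

Fixpoint:
  val[0] = 0
  val[1] = 0
  val[2] = 0
  val[3] = 0
  val[4] = 0
  val[5] = 0
  val[6] = 0

15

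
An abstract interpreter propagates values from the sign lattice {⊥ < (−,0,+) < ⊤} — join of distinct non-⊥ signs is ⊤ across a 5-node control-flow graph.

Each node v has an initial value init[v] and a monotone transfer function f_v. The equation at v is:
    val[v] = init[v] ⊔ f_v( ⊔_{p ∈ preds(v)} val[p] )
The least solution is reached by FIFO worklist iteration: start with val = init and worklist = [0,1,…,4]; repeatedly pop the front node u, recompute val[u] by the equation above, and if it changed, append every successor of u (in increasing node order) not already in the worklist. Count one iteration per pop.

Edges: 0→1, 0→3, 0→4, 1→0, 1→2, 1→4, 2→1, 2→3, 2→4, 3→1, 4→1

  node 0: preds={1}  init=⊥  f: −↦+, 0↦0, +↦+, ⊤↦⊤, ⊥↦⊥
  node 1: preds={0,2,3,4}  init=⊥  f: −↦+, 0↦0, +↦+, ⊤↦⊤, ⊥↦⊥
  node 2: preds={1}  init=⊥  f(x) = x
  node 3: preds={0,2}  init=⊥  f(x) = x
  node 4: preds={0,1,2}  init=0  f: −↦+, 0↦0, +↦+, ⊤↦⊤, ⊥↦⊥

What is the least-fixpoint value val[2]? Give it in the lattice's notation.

Iteration log — 9 steps:
  step 1. node 0  ⊔preds=⊥  new=⊥  stable
  step 2. node 1  ⊔preds=0  new=0  old=⊥  +wl: 0
  step 3. node 2  ⊔preds=0  new=0  old=⊥  +wl: 1
  step 4. node 3  ⊔preds=0  new=0  old=⊥  +wl: 
  step 5. node 4  ⊔preds=0  new=0  stable
  step 6. node 0  ⊔preds=0  new=0  old=⊥  +wl: 3,4
  step 7. node 1  ⊔preds=0  new=0  stable
  step 8. node 3  ⊔preds=0  new=0  stable
  step 9. node 4  ⊔preds=0  new=0  stable

Least fixpoint reached:
  node 0: 0
  node 1: 0
  node 2: 0
  node 3: 0
  node 4: 0

0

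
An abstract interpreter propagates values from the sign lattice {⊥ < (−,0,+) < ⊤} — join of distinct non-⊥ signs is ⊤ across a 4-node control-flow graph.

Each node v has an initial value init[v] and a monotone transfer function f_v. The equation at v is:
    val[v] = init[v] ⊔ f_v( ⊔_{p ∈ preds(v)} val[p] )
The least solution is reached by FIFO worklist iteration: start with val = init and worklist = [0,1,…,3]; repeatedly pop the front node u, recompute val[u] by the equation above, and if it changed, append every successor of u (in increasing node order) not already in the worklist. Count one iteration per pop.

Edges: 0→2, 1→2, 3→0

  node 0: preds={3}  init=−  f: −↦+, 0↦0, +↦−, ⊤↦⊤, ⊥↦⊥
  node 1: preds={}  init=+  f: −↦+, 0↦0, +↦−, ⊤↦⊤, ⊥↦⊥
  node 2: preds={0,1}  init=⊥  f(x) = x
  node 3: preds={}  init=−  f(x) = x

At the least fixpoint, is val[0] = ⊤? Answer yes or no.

yes

Worklist (4 pops):
  #1 pop 0: in=− → ⊤ (was −); enqueue []
  #2 pop 1: in=⊥ → + (no change)
  #3 pop 2: in=⊤ → ⊤ (was ⊥); enqueue []
  #4 pop 3: in=⊥ → − (no change)

Fixpoint:
  val[0] = ⊤
  val[1] = +
  val[2] = ⊤
  val[3] = −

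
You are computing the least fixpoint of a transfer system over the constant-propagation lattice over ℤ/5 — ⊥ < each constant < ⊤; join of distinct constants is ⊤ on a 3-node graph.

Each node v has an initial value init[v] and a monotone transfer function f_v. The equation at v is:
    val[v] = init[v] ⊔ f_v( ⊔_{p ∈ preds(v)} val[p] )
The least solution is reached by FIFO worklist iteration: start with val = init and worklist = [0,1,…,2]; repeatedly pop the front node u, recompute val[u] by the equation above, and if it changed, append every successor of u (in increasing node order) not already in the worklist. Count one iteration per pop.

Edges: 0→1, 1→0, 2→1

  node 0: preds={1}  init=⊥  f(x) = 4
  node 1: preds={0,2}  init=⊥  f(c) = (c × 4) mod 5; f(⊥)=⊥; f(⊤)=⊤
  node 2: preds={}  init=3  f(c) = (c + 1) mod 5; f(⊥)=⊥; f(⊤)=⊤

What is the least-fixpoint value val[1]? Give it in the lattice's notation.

⊤

Trace (4 dequeues):
  [1] u=0 | in ⊥ | out 4 | prev ⊥ | push {}
  [2] u=1 | in ⊤ | out ⊤ | prev ⊥ | push {0}
  [3] u=2 | in ⊥ | out 3 | ==
  [4] u=0 | in ⊤ | out 4 | ==

Converged values:
  [0] 4
  [1] ⊤
  [2] 3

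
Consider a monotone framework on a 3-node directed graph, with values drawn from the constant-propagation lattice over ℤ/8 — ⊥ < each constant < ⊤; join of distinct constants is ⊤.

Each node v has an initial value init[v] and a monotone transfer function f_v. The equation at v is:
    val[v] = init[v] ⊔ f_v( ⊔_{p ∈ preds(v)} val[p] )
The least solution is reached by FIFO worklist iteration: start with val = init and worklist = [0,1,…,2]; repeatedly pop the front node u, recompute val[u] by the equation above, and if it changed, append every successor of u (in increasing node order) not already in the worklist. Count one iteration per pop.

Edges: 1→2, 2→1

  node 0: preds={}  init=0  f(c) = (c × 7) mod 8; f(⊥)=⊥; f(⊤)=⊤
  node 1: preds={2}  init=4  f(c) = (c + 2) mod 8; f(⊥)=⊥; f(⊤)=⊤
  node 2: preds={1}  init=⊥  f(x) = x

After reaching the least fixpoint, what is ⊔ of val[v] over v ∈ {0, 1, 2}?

Iteration log — 6 steps:
  step 1. node 0  ⊔preds=⊥  new=0  stable
  step 2. node 1  ⊔preds=⊥  new=4  stable
  step 3. node 2  ⊔preds=4  new=4  old=⊥  +wl: 1
  step 4. node 1  ⊔preds=4  new=⊤  old=4  +wl: 2
  step 5. node 2  ⊔preds=⊤  new=⊤  old=4  +wl: 1
  step 6. node 1  ⊔preds=⊤  new=⊤  stable

Least fixpoint reached:
  node 0: 0
  node 1: ⊤
  node 2: ⊤

⊤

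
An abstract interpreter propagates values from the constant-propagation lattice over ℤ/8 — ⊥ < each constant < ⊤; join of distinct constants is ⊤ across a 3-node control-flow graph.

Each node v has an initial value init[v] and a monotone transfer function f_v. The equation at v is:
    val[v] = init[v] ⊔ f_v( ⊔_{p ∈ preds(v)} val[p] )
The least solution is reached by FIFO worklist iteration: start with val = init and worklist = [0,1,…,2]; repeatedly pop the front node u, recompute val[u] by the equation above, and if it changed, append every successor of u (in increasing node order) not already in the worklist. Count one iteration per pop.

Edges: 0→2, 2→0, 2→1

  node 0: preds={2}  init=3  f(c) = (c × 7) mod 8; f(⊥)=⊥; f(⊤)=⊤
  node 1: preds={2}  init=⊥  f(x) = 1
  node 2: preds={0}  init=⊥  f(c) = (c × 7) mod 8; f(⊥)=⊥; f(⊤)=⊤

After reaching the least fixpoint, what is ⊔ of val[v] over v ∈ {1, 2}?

⊤

Worklist (5 pops):
  #1 pop 0: in=⊥ → 3 (no change)
  #2 pop 1: in=⊥ → 1 (was ⊥); enqueue []
  #3 pop 2: in=3 → 5 (was ⊥); enqueue [0,1]
  #4 pop 0: in=5 → 3 (no change)
  #5 pop 1: in=5 → 1 (no change)

Fixpoint:
  val[0] = 3
  val[1] = 1
  val[2] = 5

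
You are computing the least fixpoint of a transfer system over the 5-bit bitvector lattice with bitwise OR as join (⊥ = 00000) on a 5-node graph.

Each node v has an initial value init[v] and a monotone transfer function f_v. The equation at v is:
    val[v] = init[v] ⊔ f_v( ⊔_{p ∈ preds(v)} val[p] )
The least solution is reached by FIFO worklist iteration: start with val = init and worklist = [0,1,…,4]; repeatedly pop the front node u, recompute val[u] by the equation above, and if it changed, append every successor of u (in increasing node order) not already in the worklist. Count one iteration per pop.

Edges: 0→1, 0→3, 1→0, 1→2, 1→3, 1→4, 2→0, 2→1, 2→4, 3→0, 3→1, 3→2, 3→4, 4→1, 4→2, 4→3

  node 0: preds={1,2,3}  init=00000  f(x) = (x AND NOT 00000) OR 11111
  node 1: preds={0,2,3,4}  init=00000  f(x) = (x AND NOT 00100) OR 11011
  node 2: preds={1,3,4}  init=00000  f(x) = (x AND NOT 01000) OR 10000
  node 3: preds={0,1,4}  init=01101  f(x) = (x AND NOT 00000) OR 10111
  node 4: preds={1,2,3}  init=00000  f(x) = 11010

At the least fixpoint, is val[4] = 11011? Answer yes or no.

Iteration log — 9 steps:
  step 1. node 0  ⊔preds=01101  new=11111  old=00000  +wl: 
  step 2. node 1  ⊔preds=11111  new=11011  old=00000  +wl: 0
  step 3. node 2  ⊔preds=11111  new=10111  old=00000  +wl: 1
  step 4. node 3  ⊔preds=11111  new=11111  old=01101  +wl: 2
  step 5. node 4  ⊔preds=11111  new=11010  old=00000  +wl: 3
  step 6. node 0  ⊔preds=11111  new=11111  stable
  step 7. node 1  ⊔preds=11111  new=11011  stable
  step 8. node 2  ⊔preds=11111  new=10111  stable
  step 9. node 3  ⊔preds=11111  new=11111  stable

Least fixpoint reached:
  node 0: 11111
  node 1: 11011
  node 2: 10111
  node 3: 11111
  node 4: 11010

no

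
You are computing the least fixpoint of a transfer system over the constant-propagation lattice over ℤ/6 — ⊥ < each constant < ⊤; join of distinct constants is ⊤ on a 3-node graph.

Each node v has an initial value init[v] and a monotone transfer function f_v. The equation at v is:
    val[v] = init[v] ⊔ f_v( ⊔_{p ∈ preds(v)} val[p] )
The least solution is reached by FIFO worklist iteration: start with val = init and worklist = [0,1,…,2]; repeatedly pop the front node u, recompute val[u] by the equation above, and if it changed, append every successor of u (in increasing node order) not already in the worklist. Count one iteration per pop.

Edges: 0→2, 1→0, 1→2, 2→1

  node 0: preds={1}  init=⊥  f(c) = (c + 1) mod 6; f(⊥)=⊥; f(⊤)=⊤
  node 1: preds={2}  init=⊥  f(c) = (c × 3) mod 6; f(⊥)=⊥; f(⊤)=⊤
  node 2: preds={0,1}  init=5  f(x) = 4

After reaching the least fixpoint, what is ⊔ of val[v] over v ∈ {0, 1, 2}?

⊤

Iteration log — 8 steps:
  step 1. node 0  ⊔preds=⊥  new=⊥  stable
  step 2. node 1  ⊔preds=5  new=3  old=⊥  +wl: 0
  step 3. node 2  ⊔preds=3  new=⊤  old=5  +wl: 1
  step 4. node 0  ⊔preds=3  new=4  old=⊥  +wl: 2
  step 5. node 1  ⊔preds=⊤  new=⊤  old=3  +wl: 0
  step 6. node 2  ⊔preds=⊤  new=⊤  stable
  step 7. node 0  ⊔preds=⊤  new=⊤  old=4  +wl: 2
  step 8. node 2  ⊔preds=⊤  new=⊤  stable

Least fixpoint reached:
  node 0: ⊤
  node 1: ⊤
  node 2: ⊤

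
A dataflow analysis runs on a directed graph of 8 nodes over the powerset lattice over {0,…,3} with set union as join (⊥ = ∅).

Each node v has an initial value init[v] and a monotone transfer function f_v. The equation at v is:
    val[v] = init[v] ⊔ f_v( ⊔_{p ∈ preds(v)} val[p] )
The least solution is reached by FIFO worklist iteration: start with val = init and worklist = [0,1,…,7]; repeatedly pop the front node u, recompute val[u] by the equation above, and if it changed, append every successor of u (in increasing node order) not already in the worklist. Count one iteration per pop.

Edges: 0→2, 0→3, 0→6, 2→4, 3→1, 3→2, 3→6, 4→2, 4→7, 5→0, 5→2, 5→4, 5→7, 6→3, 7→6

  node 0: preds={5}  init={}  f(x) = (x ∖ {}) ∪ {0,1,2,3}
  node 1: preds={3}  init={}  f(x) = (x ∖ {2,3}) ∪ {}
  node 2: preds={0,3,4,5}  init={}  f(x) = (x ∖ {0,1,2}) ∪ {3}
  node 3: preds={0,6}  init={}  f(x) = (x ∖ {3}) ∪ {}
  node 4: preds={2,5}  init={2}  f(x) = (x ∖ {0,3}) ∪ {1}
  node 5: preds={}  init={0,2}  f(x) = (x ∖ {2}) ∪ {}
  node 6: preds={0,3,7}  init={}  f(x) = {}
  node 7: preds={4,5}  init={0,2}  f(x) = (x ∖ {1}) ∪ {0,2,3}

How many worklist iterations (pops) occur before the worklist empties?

11

Iteration log — 11 steps:
  step 1. node 0  ⊔preds={0,2}  new={0,1,2,3}  old={}  +wl: 
  step 2. node 1  ⊔preds={}  new={}  stable
  step 3. node 2  ⊔preds={0,1,2,3}  new={3}  old={}  +wl: 
  step 4. node 3  ⊔preds={0,1,2,3}  new={0,1,2}  old={}  +wl: 1,2
  step 5. node 4  ⊔preds={0,2,3}  new={1,2}  old={2}  +wl: 
  step 6. node 5  ⊔preds={}  new={0,2}  stable
  step 7. node 6  ⊔preds={0,1,2,3}  new={}  stable
  step 8. node 7  ⊔preds={0,1,2}  new={0,2,3}  old={0,2}  +wl: 6
  step 9. node 1  ⊔preds={0,1,2}  new={0,1}  old={}  +wl: 
  step 10. node 2  ⊔preds={0,1,2,3}  new={3}  stable
  step 11. node 6  ⊔preds={0,1,2,3}  new={}  stable

Least fixpoint reached:
  node 0: {0,1,2,3}
  node 1: {0,1}
  node 2: {3}
  node 3: {0,1,2}
  node 4: {1,2}
  node 5: {0,2}
  node 6: {}
  node 7: {0,2,3}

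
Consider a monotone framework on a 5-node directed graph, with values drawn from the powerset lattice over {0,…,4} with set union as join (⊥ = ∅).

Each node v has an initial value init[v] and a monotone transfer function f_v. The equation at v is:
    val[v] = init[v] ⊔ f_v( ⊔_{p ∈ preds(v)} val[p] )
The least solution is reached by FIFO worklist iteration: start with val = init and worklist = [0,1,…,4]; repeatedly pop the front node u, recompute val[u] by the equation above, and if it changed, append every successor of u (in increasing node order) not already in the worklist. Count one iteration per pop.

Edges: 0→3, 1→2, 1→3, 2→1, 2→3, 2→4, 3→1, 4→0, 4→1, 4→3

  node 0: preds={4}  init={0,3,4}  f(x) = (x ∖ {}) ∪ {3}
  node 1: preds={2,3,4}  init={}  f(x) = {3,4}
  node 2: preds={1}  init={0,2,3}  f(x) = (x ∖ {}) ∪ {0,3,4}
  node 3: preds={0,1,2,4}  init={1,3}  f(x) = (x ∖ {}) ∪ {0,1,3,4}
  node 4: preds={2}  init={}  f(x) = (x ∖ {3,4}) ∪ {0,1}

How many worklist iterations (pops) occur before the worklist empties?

8

Worklist (8 pops):
  #1 pop 0: in={} → {0,3,4} (no change)
  #2 pop 1: in={0,1,2,3} → {3,4} (was {}); enqueue []
  #3 pop 2: in={3,4} → {0,2,3,4} (was {0,2,3}); enqueue [1]
  #4 pop 3: in={0,2,3,4} → {0,1,2,3,4} (was {1,3}); enqueue []
  #5 pop 4: in={0,2,3,4} → {0,1,2} (was {}); enqueue [0,3]
  #6 pop 1: in={0,1,2,3,4} → {3,4} (no change)
  #7 pop 0: in={0,1,2} → {0,1,2,3,4} (was {0,3,4}); enqueue []
  #8 pop 3: in={0,1,2,3,4} → {0,1,2,3,4} (no change)

Fixpoint:
  val[0] = {0,1,2,3,4}
  val[1] = {3,4}
  val[2] = {0,2,3,4}
  val[3] = {0,1,2,3,4}
  val[4] = {0,1,2}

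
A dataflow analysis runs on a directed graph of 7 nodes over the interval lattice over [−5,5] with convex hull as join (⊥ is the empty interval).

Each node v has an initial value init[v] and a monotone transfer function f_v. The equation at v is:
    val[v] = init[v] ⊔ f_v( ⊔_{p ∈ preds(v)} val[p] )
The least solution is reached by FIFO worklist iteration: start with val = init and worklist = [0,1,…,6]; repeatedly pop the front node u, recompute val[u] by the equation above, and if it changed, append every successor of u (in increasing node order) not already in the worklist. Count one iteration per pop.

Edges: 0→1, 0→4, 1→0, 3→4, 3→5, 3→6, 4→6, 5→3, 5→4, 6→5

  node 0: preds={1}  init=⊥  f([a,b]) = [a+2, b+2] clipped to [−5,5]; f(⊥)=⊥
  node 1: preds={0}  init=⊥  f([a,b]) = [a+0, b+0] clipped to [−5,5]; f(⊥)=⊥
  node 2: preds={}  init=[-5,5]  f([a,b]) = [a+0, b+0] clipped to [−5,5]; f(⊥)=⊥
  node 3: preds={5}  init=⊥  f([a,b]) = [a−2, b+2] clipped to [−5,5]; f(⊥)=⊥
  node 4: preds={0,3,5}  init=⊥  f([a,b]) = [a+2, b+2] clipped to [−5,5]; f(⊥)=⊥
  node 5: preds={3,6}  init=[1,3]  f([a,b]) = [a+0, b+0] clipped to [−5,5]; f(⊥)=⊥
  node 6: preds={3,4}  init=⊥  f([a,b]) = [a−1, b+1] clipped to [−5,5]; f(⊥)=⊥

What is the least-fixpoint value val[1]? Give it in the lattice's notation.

Trace (18 dequeues):
  [1] u=0 | in ⊥ | out ⊥ | ==
  [2] u=1 | in ⊥ | out ⊥ | ==
  [3] u=2 | in ⊥ | out [-5,5] | ==
  [4] u=3 | in [1,3] | out [-1,5] | prev ⊥ | push {}
  [5] u=4 | in [-1,5] | out [1,5] | prev ⊥ | push {}
  [6] u=5 | in [-1,5] | out [-1,5] | prev [1,3] | push {3,4}
  [7] u=6 | in [-1,5] | out [-2,5] | prev ⊥ | push {5}
  [8] u=3 | in [-1,5] | out [-3,5] | prev [-1,5] | push {6}
  [9] u=4 | in [-3,5] | out [-1,5] | prev [1,5] | push {}
  [10] u=5 | in [-3,5] | out [-3,5] | prev [-1,5] | push {3,4}
  [11] u=6 | in [-3,5] | out [-4,5] | prev [-2,5] | push {5}
  [12] u=3 | in [-3,5] | out [-5,5] | prev [-3,5] | push {6}
  [13] u=4 | in [-5,5] | out [-3,5] | prev [-1,5] | push {}
  [14] u=5 | in [-5,5] | out [-5,5] | prev [-3,5] | push {3,4}
  [15] u=6 | in [-5,5] | out [-5,5] | prev [-4,5] | push {5}
  [16] u=3 | in [-5,5] | out [-5,5] | ==
  [17] u=4 | in [-5,5] | out [-3,5] | ==
  [18] u=5 | in [-5,5] | out [-5,5] | ==

Converged values:
  [0] ⊥
  [1] ⊥
  [2] [-5,5]
  [3] [-5,5]
  [4] [-3,5]
  [5] [-5,5]
  [6] [-5,5]

⊥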